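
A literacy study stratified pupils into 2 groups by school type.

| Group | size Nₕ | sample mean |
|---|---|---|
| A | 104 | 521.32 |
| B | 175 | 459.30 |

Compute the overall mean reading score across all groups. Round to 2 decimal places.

482.42

x̄_st = (Σ Nₕx̄ₕ) / (Σ Nₕ) = (104·521.32 + 175·459.30) / 279
= 134594.78 / 279 = 482.4186... → 482.42.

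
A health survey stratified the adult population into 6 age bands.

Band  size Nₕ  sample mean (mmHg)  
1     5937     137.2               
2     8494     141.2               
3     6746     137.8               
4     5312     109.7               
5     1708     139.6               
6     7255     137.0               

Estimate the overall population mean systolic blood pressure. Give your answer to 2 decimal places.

N = 5937 + 8494 + 6746 + 5312 + 1708 + 7255 = 35452.
Weight each subgroup mean by Nₕ/N and sum.
Σ Nₕx̄ₕ = 5937·137.2 + 8494·141.2 + 6746·137.8 + 5312·109.7 + 1708·139.6 + 7255·137.0 = 814556.4 + 1199352.8 + 929598.8 + 582726.4 + 238436.8 + 993935 = 4758606.2.
Divide by N: 4758606.2 / 35452 = 134.2267... → 134.23.

134.23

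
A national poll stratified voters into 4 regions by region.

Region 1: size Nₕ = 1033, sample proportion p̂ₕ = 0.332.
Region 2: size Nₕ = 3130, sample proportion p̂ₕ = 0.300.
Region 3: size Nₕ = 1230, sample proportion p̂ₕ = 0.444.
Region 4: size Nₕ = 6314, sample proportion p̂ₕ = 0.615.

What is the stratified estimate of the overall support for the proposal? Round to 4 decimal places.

N = 1033 + 3130 + 1230 + 6314 = 11707.
Overall proportion = Σ (Nₕ/N)·p̂ₕ.
Σ Nₕp̂ₕ = 342.956 + 939 + 546.12 + 3883.11 = 5711.186.
5711.186 / 11707 = 0.487844... → 0.4878.

0.4878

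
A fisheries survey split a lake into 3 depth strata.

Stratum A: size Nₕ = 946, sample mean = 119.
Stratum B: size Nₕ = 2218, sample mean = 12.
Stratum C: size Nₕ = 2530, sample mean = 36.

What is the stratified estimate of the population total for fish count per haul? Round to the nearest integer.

230270

Population total = Σ Nₕ·x̄ₕ (each stratum's size times its mean).
946·119 + 2218·12 + 2530·36 = 112574 + 26616 + 91080 = 230270.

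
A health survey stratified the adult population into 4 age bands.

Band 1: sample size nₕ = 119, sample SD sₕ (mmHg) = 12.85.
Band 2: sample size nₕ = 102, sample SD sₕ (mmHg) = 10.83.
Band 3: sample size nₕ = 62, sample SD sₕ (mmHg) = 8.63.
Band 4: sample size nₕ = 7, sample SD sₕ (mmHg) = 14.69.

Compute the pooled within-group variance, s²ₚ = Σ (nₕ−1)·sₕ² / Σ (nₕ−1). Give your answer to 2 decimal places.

129.96

1: (119−1)·12.85² = 118·165.1225 = 19484.455
2: (102−1)·10.83² = 101·117.2889 = 11846.1789
3: (62−1)·8.63² = 61·74.4769 = 4543.0909
4: (7−1)·14.69² = 6·215.7961 = 1294.7766
Numerator = 37168.5014; denominator = Σ(nₕ−1) = 286.
s²ₚ = 37168.5014/286 = 129.9598... → 129.96.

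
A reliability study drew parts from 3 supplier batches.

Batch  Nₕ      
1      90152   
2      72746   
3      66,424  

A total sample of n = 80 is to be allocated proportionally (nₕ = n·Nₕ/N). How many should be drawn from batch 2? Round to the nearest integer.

N = 90152 + 72746 + 66424 = 229322.
n_2 = 80·72746/229322 = 25.378... → 25.

25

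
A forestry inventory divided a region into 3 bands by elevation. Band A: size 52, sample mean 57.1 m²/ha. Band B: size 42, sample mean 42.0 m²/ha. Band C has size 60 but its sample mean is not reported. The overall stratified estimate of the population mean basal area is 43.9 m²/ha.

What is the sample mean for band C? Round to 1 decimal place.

33.8

N = 52 + 42 + 60 = 154.
Overall total = μ·N = 43.9·154 = 6760.6.
Subtract the known strata: 52·57.1 + 42·42.0 = 4733.2.
Remaining total for band C: 6760.6 − 4733.2 = 2027.4.
Divide by its size: 2027.4 / 60 = 33.79 → 33.8.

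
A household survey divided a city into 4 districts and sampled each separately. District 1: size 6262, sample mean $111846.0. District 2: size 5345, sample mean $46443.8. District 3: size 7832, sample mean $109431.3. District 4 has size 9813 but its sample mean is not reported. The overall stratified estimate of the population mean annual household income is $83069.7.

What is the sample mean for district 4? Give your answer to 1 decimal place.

N = 6262 + 5345 + 7832 + 9813 = 29252.
Overall total = μ·N = 83069.7·29252 = 2429954864.4.
Subtract the known strata: 6262·111846.0 + 5345·46443.8 + 7832·109431.3 = 1805687704.6.
Remaining total for district 4: 2429954864.4 − 1805687704.6 = 624267159.8.
Divide by its size: 624267159.8 / 9813 = 63616.342... → 63616.3.

63616.3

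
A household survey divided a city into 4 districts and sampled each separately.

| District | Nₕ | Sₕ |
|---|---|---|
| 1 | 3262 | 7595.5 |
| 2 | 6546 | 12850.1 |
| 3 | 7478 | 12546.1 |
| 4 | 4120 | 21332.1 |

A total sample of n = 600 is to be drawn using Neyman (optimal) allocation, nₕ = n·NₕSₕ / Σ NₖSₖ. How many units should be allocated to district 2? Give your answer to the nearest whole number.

1: NₕSₕ = 3262·7595.5 = 24776521
2: NₕSₕ = 6546·12850.1 = 84116754.6
3: NₕSₕ = 7478·12546.1 = 93819735.8
4: NₕSₕ = 4120·21332.1 = 87888252
Σ NₕSₕ = 290601263.4.
n_2 = 600·84116754.6/290601263.4 = 173.675... → 174.

174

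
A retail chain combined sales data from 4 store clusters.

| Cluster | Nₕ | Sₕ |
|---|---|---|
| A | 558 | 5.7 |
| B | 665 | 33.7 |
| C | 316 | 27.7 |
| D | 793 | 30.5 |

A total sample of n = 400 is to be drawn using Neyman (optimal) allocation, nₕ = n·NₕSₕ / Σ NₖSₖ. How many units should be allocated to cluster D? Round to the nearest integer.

Σ NₕSₕ = 558·5.7 + 665·33.7 + 316·27.7 + 793·30.5 = 58530.8.
Share for D: 24186.5/58530.8 = 0.41323.
n_D = 400 × 0.41323 = 165.291... → 165.

165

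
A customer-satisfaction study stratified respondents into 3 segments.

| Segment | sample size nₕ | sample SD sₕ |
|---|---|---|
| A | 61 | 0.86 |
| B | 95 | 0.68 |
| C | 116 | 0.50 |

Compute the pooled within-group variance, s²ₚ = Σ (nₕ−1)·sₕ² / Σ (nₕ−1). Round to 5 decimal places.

0.43343

Degrees of freedom: 60 + 94 + 115 = 269.
Σ(nₕ−1)sₕ² = 60·0.7396 + 94·0.4624 + 115·0.25 = 116.5916.
s²ₚ = 116.5916 / 269 = 0.4334260... → 0.43343.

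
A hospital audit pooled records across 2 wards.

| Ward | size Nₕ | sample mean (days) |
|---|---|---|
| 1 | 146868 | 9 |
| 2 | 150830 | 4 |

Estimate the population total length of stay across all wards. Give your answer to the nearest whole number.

1: 146868·9 = 1321812
2: 150830·4 = 603320
τ̂ = Σ Nₕx̄ₕ = 1925132.

1925132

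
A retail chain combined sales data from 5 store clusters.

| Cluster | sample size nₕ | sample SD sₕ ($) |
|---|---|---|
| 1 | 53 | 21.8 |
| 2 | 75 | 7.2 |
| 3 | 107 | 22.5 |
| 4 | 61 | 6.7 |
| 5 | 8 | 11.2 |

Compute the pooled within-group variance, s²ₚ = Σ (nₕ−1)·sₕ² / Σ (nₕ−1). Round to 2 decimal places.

Degrees of freedom: 52 + 74 + 106 + 60 + 7 = 299.
Σ(nₕ−1)sₕ² = 52·475.24 + 74·51.84 + 106·506.25 + 60·44.89 + 7·125.44 = 85782.62.
s²ₚ = 85782.62 / 299 = 286.8984... → 286.90.

286.90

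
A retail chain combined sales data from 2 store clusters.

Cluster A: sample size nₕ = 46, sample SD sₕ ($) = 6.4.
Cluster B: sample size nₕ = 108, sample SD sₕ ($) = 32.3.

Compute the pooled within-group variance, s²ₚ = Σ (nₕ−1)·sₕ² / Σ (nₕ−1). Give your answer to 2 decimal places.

A: (46−1)·6.4² = 45·40.96 = 1843.2
B: (108−1)·32.3² = 107·1043.29 = 111632.03
Numerator = 113475.23; denominator = Σ(nₕ−1) = 152.
s²ₚ = 113475.23/152 = 746.5476... → 746.55.

746.55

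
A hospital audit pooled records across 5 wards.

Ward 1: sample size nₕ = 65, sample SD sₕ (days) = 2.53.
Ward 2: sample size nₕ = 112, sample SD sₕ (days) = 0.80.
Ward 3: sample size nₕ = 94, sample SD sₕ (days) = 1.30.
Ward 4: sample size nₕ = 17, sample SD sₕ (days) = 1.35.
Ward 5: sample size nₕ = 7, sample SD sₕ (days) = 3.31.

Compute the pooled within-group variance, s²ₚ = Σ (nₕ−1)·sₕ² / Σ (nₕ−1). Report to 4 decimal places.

2.5268

1: (65−1)·2.53² = 64·6.4009 = 409.6576
2: (112−1)·0.80² = 111·0.64 = 71.04
3: (94−1)·1.30² = 93·1.69 = 157.17
4: (17−1)·1.35² = 16·1.8225 = 29.16
5: (7−1)·3.31² = 6·10.9561 = 65.7366
Numerator = 732.7642; denominator = Σ(nₕ−1) = 290.
s²ₚ = 732.7642/290 = 2.526773... → 2.5268.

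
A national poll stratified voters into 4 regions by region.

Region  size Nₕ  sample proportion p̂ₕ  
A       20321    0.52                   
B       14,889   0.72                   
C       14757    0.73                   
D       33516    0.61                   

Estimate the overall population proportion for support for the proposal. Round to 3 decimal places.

N = 20321 + 14889 + 14757 + 33516 = 83483.
Overall proportion = Σ (Nₕ/N)·p̂ₕ.
Σ Nₕp̂ₕ = 10566.92 + 10720.08 + 10772.61 + 20444.76 = 52504.37.
52504.37 / 83483 = 0.62892... → 0.629.

0.629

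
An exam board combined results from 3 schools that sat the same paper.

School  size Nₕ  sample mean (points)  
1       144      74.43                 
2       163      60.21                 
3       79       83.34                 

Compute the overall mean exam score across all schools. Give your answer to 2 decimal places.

70.25

x̄_st = (Σ Nₕx̄ₕ) / (Σ Nₕ) = (144·74.43 + 163·60.21 + 79·83.34) / 386
= 27116.01 / 386 = 70.2487... → 70.25.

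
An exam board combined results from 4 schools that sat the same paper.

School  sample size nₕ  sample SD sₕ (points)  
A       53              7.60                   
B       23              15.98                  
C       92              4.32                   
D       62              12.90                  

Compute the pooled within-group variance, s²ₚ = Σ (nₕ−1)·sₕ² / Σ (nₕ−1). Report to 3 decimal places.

90.578

Degrees of freedom: 52 + 22 + 91 + 61 = 226.
Σ(nₕ−1)sₕ² = 52·57.76 + 22·255.3604 + 91·18.6624 + 61·166.41 = 20470.7372.
s²ₚ = 20470.7372 / 226 = 90.57848... → 90.578.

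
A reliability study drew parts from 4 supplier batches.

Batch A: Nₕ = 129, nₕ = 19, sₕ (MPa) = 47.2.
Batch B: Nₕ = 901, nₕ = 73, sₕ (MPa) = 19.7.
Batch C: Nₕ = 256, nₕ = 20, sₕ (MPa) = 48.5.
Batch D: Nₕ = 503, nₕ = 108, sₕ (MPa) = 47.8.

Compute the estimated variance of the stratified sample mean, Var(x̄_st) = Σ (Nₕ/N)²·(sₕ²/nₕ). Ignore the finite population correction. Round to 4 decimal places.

N = 1789; Wₕ = Nₕ/N.
batch A: (129/1789)²·47.2²/19 = 0.6096620
batch B: (901/1789)²·19.7²/73 = 1.3484613
batch C: (256/1789)²·48.5²/20 = 2.4083119
batch D: (503/1789)²·47.8²/108 = 1.6724276
Sum = 6.0388628 → 6.0389.

6.0389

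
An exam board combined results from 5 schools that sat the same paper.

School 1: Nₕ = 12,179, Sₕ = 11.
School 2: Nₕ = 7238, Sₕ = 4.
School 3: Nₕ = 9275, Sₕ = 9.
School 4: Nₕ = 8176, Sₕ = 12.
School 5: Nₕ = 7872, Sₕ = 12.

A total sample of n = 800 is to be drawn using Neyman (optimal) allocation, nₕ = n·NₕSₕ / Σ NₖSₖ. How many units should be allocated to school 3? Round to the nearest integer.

1: NₕSₕ = 12179·11 = 133969
2: NₕSₕ = 7238·4 = 28952
3: NₕSₕ = 9275·9 = 83475
4: NₕSₕ = 8176·12 = 98112
5: NₕSₕ = 7872·12 = 94464
Σ NₕSₕ = 438972.
n_3 = 800·83475/438972 = 152.128... → 152.

152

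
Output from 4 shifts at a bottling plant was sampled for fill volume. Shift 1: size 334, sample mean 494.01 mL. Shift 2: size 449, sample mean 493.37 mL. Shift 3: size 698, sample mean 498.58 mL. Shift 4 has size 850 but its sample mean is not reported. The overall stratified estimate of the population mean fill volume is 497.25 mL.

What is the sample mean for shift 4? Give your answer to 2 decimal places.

499.48

N = 334 + 449 + 698 + 850 = 2331.
Overall total = μ·N = 497.25·2331 = 1159089.75.
Subtract the known strata: 334·494.01 + 449·493.37 + 698·498.58 = 734531.31.
Remaining total for shift 4: 1159089.75 − 734531.31 = 424558.44.
Divide by its size: 424558.44 / 850 = 499.4805... → 499.48.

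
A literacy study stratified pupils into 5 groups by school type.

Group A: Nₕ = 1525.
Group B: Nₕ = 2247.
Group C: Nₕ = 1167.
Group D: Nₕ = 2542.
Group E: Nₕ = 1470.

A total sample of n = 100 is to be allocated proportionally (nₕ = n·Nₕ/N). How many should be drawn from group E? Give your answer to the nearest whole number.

16

Share of group E = 1470/8951 = 0.16423.
Allocate 100 × 0.16423 = 16.423... → 16.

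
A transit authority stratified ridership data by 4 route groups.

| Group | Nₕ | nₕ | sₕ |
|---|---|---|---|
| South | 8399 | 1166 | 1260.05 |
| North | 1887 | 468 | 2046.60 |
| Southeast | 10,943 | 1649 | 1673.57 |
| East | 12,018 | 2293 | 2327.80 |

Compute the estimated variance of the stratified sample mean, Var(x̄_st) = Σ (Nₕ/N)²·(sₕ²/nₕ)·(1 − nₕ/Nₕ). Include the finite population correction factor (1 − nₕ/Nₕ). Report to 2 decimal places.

502.66

N = 33247; Wₕ = Nₕ/N.
group South: (8399/33247)²·1260.05²/1166·(1 − 1166/8399) = 74.83730
group North: (1887/33247)²·2046.60²/468·(1 − 468/1887) = 21.68051
group Southeast: (10943/33247)²·1673.57²/1649·(1 − 1649/10943) = 156.27923
group East: (12018/33247)²·2327.80²/2293·(1 − 2293/12018) = 249.86427
Sum = 502.66131 → 502.66.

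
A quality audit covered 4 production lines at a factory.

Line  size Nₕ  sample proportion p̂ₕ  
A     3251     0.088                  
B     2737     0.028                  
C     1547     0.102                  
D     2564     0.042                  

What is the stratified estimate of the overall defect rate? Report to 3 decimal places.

N = 3251 + 2737 + 1547 + 2564 = 10099.
Overall proportion = Σ (Nₕ/N)·p̂ₕ.
Σ Nₕp̂ₕ = 286.088 + 76.636 + 157.794 + 107.688 = 628.206.
628.206 / 10099 = 0.06220... → 0.062.

0.062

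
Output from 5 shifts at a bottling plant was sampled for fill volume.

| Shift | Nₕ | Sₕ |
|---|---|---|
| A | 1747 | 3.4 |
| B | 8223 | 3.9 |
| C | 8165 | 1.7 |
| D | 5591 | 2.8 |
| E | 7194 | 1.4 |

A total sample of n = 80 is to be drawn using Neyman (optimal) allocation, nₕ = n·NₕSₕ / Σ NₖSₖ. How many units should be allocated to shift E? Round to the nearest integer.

A: NₕSₕ = 1747·3.4 = 5939.8
B: NₕSₕ = 8223·3.9 = 32069.7
C: NₕSₕ = 8165·1.7 = 13880.5
D: NₕSₕ = 5591·2.8 = 15654.8
E: NₕSₕ = 7194·1.4 = 10071.6
Σ NₕSₕ = 77616.4.
n_E = 80·10071.6/77616.4 = 10.381... → 10.

10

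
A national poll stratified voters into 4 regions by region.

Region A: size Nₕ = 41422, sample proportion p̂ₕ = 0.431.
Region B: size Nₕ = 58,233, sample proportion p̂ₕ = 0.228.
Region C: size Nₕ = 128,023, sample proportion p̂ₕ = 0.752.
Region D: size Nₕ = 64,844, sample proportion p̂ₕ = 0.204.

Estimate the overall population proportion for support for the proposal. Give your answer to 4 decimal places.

N = 41422 + 58233 + 128023 + 64844 = 292522.
Overall proportion = Σ (Nₕ/N)·p̂ₕ.
Σ Nₕp̂ₕ = 17852.882 + 13277.124 + 96273.296 + 13228.176 = 140631.478.
140631.478 / 292522 = 0.480755... → 0.4808.

0.4808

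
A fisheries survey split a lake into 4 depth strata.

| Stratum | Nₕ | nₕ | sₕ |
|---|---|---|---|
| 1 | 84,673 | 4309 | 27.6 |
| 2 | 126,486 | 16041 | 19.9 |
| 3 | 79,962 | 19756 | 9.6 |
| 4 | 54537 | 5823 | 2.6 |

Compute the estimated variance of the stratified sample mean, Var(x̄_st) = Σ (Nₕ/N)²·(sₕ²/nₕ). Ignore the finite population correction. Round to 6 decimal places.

N = 345658; Wₕ = Nₕ/N.
stratum 1: (84673/345658)²·27.6²/4309 = 0.010608118
stratum 2: (126486/345658)²·19.9²/16041 = 0.003305723
stratum 3: (79962/345658)²·9.6²/19756 = 0.000249642
stratum 4: (54537/345658)²·2.6²/5823 = 0.000028899
Sum = 0.014192382 → 0.014192.

0.014192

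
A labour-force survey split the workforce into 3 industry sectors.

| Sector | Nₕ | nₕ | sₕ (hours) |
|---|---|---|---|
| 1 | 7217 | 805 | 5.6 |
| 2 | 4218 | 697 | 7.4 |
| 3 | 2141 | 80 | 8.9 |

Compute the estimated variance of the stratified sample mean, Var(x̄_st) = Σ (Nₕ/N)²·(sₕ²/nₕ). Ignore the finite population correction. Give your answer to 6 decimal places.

N = 13576; Wₕ = Nₕ/N.
sector 1: (7217/13576)²·5.6²/805 = 0.011009052
sector 2: (4218/13576)²·7.4²/697 = 0.007584032
sector 3: (2141/13576)²·8.9²/80 = 0.024625196
Sum = 0.043218280 → 0.043218.

0.043218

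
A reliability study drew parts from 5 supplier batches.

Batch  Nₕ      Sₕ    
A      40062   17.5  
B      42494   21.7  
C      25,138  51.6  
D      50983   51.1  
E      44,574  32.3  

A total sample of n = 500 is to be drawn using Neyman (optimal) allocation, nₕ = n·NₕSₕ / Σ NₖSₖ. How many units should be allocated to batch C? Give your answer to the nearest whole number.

A: NₕSₕ = 40062·17.5 = 701085
B: NₕSₕ = 42494·21.7 = 922119.8
C: NₕSₕ = 25138·51.6 = 1297120.8
D: NₕSₕ = 50983·51.1 = 2605231.3
E: NₕSₕ = 44574·32.3 = 1439740.2
Σ NₕSₕ = 6965297.1.
n_C = 500·1297120.8/6965297.1 = 93.113... → 93.

93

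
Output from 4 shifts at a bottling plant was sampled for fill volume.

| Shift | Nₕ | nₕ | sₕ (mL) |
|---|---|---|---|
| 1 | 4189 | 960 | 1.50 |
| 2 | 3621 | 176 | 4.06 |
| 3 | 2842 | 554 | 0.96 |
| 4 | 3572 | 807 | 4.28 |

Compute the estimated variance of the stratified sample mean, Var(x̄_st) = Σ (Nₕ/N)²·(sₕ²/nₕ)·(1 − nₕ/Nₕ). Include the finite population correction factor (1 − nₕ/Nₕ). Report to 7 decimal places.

0.0070927

N = 14224. Term for each stratum: Wₕ²sₕ²/nₕ·(1−nₕ/Nₕ).
Var(x̄_st) = 0.0001566918 + 0.0057744904 + 0.0000534650 + 0.0011080953 = 0.0070927424 → 0.0070927.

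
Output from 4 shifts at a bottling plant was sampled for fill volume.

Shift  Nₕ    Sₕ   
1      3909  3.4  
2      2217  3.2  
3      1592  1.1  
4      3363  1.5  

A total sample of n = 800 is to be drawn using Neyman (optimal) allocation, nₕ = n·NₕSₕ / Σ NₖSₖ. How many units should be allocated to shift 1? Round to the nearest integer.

391

1: NₕSₕ = 3909·3.4 = 13290.6
2: NₕSₕ = 2217·3.2 = 7094.4
3: NₕSₕ = 1592·1.1 = 1751.2
4: NₕSₕ = 3363·1.5 = 5044.5
Σ NₕSₕ = 27180.7.
n_1 = 800·13290.6/27180.7 = 391.178... → 391.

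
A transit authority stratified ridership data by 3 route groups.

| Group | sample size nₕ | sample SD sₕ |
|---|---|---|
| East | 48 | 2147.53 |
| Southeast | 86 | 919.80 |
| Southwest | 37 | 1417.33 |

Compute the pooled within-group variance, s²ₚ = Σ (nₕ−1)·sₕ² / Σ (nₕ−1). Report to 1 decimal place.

Degrees of freedom: 47 + 85 + 36 = 168.
Σ(nₕ−1)sₕ² = 47·4611885.1009 + 85·846032.04 + 36·2008824.3289 = 360988998.9827.
s²ₚ = 360988998.9827 / 168 = 2148744.042... → 2148744.0.

2148744.0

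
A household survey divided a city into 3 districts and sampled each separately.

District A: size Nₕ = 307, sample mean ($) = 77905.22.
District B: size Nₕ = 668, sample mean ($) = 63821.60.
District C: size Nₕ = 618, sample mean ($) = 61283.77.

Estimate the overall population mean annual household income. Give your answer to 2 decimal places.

N = 307 + 668 + 618 = 1593.
Overall mean = Σ (Nₕ/N)·x̄ₕ — weight by population share, not a simple average.
Σ Nₕx̄ₕ = 307·77905.22 + 668·63821.60 + 618·61283.77 = 23916902.54 + 42632828.8 + 37873369.86 = 104423101.2.
Divide by N: 104423101.2 / 1593 = 65551.2249... → 65551.22.

65551.22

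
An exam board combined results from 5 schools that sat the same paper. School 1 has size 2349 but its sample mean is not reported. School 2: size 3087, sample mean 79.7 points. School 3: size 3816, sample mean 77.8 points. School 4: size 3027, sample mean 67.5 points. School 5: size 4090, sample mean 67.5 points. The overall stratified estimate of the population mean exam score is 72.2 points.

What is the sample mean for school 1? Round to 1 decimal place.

67.5

N = 2349 + 3087 + 3816 + 3027 + 4090 = 16369.
Overall total = μ·N = 72.2·16369 = 1181841.8.
Subtract the known strata: 3087·79.7 + 3816·77.8 + 3027·67.5 + 4090·67.5 = 1023316.2.
Remaining total for school 1: 1181841.8 − 1023316.2 = 158525.6.
Divide by its size: 158525.6 / 2349 = 67.486... → 67.5.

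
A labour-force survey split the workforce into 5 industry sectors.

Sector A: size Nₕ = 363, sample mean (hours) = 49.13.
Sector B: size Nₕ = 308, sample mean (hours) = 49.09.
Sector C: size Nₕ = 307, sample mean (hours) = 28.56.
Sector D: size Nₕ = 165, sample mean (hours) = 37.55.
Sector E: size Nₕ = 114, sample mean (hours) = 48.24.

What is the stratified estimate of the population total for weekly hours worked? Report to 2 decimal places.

53416.94

Estimate total by summing Nₕ·x̄ₕ over strata.
363·49.13 + 308·49.09 + 307·28.56 + 165·37.55 + 114·48.24 = 17834.19 + 15119.72 + 8767.92 + 6195.75 + 5499.36 = 53416.94.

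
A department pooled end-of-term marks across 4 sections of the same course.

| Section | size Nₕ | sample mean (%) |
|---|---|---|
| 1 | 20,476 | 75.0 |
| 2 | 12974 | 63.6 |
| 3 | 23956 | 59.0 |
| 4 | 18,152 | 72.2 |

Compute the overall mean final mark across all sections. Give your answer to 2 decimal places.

x̄_st = (Σ Nₕx̄ₕ) / (Σ Nₕ) = (20476·75.0 + 12974·63.6 + 23956·59.0 + 18152·72.2) / 75558
= 5084824.8 / 75558 = 67.2970... → 67.30.

67.30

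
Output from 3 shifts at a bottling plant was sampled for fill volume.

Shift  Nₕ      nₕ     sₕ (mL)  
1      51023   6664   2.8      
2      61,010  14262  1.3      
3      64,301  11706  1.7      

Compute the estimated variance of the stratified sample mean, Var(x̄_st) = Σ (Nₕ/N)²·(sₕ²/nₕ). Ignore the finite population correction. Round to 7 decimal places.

N = 176334. Term for each stratum: Wₕ²sₕ²/nₕ.
Var(x̄_st) = 0.0000985011 + 0.0000141852 + 0.0000328286 = 0.0001455149 → 0.0001455.

0.0001455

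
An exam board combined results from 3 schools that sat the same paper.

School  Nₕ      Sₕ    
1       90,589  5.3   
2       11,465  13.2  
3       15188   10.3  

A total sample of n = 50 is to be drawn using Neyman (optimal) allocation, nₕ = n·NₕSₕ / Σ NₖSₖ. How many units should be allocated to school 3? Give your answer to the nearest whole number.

10

1: NₕSₕ = 90589·5.3 = 480121.7
2: NₕSₕ = 11465·13.2 = 151338
3: NₕSₕ = 15188·10.3 = 156436.4
Σ NₕSₕ = 787896.1.
n_3 = 50·156436.4/787896.1 = 9.927... → 10.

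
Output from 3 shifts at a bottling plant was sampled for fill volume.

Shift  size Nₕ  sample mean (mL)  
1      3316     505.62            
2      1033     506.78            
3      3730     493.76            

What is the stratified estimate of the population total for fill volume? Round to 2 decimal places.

4041864.46

Estimate total by summing Nₕ·x̄ₕ over strata.
3316·505.62 + 1033·506.78 + 3730·493.76 = 1676635.92 + 523503.74 + 1841724.8 = 4041864.46.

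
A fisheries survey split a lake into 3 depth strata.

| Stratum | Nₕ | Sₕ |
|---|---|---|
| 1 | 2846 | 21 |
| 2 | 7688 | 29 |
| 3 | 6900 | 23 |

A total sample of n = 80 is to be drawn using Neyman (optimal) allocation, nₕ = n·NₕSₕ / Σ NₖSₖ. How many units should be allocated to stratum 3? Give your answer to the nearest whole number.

1: NₕSₕ = 2846·21 = 59766
2: NₕSₕ = 7688·29 = 222952
3: NₕSₕ = 6900·23 = 158700
Σ NₕSₕ = 441418.
n_3 = 80·158700/441418 = 28.762... → 29.

29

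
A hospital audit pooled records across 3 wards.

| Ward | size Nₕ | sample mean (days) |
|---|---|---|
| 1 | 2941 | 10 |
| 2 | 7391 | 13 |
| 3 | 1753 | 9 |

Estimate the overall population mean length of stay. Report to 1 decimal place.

N = 12085; weights Wₕ = Nₕ/N = (0.2434, 0.6116, 0.1451).
x̄_st = Σ Wₕ·x̄ₕ = 0.2434·10 + 0.6116·13 + 0.1451·9 ≈ 11.690...
→ 11.7.

11.7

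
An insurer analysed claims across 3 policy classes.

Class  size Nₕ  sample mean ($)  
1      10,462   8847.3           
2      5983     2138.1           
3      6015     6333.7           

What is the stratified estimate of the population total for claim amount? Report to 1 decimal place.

1: 10462·8847.3 = 92560452.6
2: 5983·2138.1 = 12792252.3
3: 6015·6333.7 = 38097205.5
τ̂ = Σ Nₕx̄ₕ = 143449910.4.

143449910.4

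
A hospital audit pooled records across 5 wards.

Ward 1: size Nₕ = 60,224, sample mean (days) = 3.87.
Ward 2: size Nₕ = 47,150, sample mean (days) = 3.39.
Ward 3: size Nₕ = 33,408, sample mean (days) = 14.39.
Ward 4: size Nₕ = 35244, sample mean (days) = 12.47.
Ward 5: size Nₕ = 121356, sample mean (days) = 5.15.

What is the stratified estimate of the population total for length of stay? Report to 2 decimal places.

Estimate total by summing Nₕ·x̄ₕ over strata.
60224·3.87 + 47150·3.39 + 33408·14.39 + 35244·12.47 + 121356·5.15 = 233066.88 + 159838.5 + 480741.12 + 439492.68 + 624983.4 = 1938122.58.

1938122.58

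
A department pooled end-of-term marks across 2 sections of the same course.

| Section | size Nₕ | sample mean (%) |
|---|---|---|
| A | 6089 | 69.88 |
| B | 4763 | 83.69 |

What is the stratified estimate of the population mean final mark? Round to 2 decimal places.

75.94

N = 10852; weights Wₕ = Nₕ/N = (0.5611, 0.4389).
x̄_st = Σ Wₕ·x̄ₕ = 0.5611·69.88 + 0.4389·83.69 ≈ 75.9413...
→ 75.94.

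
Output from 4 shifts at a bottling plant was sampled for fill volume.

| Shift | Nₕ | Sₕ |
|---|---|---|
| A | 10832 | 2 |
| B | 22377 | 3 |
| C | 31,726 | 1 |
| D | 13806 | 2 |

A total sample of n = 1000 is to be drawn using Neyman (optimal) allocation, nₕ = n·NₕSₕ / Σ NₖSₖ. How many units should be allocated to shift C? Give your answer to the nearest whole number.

214

A: NₕSₕ = 10832·2 = 21664
B: NₕSₕ = 22377·3 = 67131
C: NₕSₕ = 31726·1 = 31726
D: NₕSₕ = 13806·2 = 27612
Σ NₕSₕ = 148133.
n_C = 1000·31726/148133 = 214.172... → 214.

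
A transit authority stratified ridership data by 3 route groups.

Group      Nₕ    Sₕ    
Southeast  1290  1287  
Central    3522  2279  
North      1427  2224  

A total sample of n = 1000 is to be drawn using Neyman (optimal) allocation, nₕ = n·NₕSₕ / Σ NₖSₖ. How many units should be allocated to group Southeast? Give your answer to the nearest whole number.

129

Σ NₕSₕ = 1290·1287 + 3522·2279 + 1427·2224 = 12860516.
Share for Southeast: 1660230/12860516 = 0.12910.
n_Southeast = 1000 × 0.12910 = 129.095... → 129.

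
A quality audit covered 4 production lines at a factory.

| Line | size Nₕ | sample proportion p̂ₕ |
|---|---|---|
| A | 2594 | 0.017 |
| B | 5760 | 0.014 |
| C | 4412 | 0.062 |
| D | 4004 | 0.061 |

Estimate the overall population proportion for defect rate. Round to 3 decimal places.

0.038

N = 2594 + 5760 + 4412 + 4004 = 16770.
Overall proportion = Σ (Nₕ/N)·p̂ₕ.
Σ Nₕp̂ₕ = 44.098 + 80.64 + 273.544 + 244.244 = 642.526.
642.526 / 16770 = 0.03831... → 0.038.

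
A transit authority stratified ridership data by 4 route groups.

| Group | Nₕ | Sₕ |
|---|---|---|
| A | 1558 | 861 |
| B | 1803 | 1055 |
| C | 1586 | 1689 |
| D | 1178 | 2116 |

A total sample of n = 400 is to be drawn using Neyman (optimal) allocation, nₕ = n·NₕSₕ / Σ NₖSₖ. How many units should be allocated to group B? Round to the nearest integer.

90

Σ NₕSₕ = 1558·861 + 1803·1055 + 1586·1689 + 1178·2116 = 8415005.
Share for B: 1902165/8415005 = 0.22604.
n_B = 400 × 0.22604 = 90.418... → 90.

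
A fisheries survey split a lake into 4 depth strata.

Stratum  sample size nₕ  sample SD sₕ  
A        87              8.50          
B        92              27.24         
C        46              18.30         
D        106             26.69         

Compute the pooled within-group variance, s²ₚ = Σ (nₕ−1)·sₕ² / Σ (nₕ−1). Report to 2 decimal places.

500.32

A: (87−1)·8.50² = 86·72.25 = 6213.5
B: (92−1)·27.24² = 91·742.0176 = 67523.6016
C: (46−1)·18.30² = 45·334.89 = 15070.05
D: (106−1)·26.69² = 105·712.3561 = 74797.3905
Numerator = 163604.5421; denominator = Σ(nₕ−1) = 327.
s²ₚ = 163604.5421/327 = 500.3197... → 500.32.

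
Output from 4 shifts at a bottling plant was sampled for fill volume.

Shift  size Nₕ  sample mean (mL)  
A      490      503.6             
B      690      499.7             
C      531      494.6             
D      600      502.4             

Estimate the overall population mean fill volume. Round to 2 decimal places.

x̄_st = (Σ Nₕx̄ₕ) / (Σ Nₕ) = (490·503.6 + 690·499.7 + 531·494.6 + 600·502.4) / 2311
= 1155629.6 / 2311 = 500.0561... → 500.06.

500.06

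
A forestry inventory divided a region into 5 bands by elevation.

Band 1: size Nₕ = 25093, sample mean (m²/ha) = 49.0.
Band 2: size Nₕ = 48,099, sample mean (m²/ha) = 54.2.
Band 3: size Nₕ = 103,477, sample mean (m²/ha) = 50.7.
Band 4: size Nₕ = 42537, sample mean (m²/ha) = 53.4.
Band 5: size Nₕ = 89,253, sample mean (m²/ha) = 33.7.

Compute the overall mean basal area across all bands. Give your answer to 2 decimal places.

x̄_st = (Σ Nₕx̄ₕ) / (Σ Nₕ) = (25093·49.0 + 48099·54.2 + 103477·50.7 + 42537·53.4 + 89253·33.7) / 308459
= 14362108.6 / 308459 = 46.5608... → 46.56.

46.56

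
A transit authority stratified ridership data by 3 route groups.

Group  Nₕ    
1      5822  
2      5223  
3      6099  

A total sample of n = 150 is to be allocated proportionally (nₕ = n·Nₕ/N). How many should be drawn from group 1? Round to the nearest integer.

N = 5822 + 5223 + 6099 = 17144.
n_1 = 150·5822/17144 = 50.939... → 51.

51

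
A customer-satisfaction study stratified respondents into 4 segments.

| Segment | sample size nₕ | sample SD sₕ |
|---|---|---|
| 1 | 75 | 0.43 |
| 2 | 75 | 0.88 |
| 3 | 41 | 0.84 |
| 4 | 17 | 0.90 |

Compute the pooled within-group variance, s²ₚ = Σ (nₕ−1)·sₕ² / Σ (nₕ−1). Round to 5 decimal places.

0.54986

Degrees of freedom: 74 + 74 + 40 + 16 = 204.
Σ(nₕ−1)sₕ² = 74·0.1849 + 74·0.7744 + 40·0.7056 + 16·0.81 = 112.1722.
s²ₚ = 112.1722 / 204 = 0.5498637... → 0.54986.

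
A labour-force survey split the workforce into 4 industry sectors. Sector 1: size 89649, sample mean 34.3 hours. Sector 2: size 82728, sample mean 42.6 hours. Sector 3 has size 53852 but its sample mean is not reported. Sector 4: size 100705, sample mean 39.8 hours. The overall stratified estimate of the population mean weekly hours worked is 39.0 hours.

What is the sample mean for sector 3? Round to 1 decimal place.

39.8

Σ Nₕx̄ₕ = N·μ, so 53852·x̄_3 = 326934·39.0 − (89649·34.3 + 82728·42.6 + 100705·39.8).
= 12750426 − 10607232.5 = 2143193.5.
x̄_3 = 2143193.5 / 53852 = 39.798... → 39.8.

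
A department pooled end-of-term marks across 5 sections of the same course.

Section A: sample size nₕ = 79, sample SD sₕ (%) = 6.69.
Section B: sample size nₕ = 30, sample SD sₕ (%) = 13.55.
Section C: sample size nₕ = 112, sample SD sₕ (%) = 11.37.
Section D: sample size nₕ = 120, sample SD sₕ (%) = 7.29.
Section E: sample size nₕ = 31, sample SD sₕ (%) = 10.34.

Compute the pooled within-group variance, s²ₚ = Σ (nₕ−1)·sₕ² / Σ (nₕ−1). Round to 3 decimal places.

89.092

Degrees of freedom: 78 + 29 + 111 + 119 + 30 = 367.
Σ(nₕ−1)sₕ² = 78·44.7561 + 29·183.6025 + 111·129.2769 + 119·53.1441 + 30·106.9156 = 32696.8001.
s²ₚ = 32696.8001 / 367 = 89.09210... → 89.092.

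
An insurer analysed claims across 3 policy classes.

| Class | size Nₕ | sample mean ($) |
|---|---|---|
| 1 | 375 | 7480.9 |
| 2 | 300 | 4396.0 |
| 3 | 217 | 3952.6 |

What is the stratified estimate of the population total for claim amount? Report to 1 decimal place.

4981851.7

Estimate total by summing Nₕ·x̄ₕ over strata.
375·7480.9 + 300·4396.0 + 217·3952.6 = 2805337.5 + 1318800 + 857714.2 = 4981851.7.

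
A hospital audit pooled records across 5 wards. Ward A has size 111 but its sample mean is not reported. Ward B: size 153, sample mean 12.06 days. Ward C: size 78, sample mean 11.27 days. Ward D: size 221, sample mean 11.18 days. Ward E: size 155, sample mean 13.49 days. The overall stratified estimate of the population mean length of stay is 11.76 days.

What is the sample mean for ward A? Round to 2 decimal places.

10.43

Σ Nₕx̄ₕ = N·μ, so 111·x̄_A = 718·11.76 − (153·12.06 + 78·11.27 + 221·11.18 + 155·13.49).
= 8443.68 − 7285.97 = 1157.71.
x̄_A = 1157.71 / 111 = 10.4298... → 10.43.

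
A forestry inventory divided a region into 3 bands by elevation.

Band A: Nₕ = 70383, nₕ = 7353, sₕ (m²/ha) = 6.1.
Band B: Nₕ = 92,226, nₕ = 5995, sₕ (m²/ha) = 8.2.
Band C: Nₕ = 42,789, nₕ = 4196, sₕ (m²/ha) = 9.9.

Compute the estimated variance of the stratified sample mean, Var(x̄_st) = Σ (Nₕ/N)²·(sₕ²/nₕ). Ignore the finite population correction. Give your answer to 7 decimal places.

N = 205398; Wₕ = Nₕ/N.
band A: (70383/205398)²·6.1²/7353 = 0.0005942076
band B: (92226/205398)²·8.2²/5995 = 0.0022612722
band C: (42789/205398)²·9.9²/4196 = 0.0010136937
Sum = 0.0038691736 → 0.0038692.

0.0038692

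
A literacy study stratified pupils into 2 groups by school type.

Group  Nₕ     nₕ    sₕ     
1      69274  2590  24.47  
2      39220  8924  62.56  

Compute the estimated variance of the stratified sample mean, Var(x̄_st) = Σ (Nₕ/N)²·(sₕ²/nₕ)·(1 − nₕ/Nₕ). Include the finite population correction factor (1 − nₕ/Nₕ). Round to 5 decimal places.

N = 108494; Wₕ = Nₕ/N.
group 1: (69274/108494)²·24.47²/2590·(1 − 2590/69274) = 0.09072953
group 2: (39220/108494)²·62.56²/8924·(1 − 8924/39220) = 0.04427059
Sum = 0.13500012 → 0.13500.

0.13500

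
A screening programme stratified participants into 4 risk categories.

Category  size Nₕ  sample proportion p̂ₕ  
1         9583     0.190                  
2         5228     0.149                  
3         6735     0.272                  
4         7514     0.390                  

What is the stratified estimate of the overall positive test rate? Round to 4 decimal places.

0.2533

N = 9583 + 5228 + 6735 + 7514 = 29060.
Overall proportion = Σ (Nₕ/N)·p̂ₕ.
Σ Nₕp̂ₕ = 1820.77 + 778.972 + 1831.92 + 2930.46 = 7362.122.
7362.122 / 29060 = 0.253342... → 0.2533.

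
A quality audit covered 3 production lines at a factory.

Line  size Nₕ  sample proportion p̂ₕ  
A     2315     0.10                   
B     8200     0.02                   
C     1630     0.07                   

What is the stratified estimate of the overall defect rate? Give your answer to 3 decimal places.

0.042

Wₕ = Nₕ/N with N = 12145: 0.1906, 0.6752, 0.1342.
p̂_st = 0.1906·0.10 + 0.6752·0.02 + 0.1342·0.07 ≈ 0.04196... → 0.042.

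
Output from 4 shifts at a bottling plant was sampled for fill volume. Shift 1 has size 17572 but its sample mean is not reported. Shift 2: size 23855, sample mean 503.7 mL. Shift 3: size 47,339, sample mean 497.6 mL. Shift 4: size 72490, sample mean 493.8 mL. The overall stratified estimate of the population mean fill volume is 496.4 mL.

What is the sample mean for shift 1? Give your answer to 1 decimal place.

494.0

N = 17572 + 23855 + 47339 + 72490 = 161256.
Overall total = μ·N = 496.4·161256 = 80047478.4.
Subtract the known strata: 23855·503.7 + 47339·497.6 + 72490·493.8 = 71367211.9.
Remaining total for shift 1: 80047478.4 − 71367211.9 = 8680266.5.
Divide by its size: 8680266.5 / 17572 = 493.983... → 494.0.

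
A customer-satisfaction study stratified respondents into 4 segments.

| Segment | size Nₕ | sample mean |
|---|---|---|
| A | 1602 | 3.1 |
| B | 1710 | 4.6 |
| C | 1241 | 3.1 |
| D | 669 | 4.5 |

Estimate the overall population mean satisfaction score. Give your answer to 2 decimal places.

x̄_st = (Σ Nₕx̄ₕ) / (Σ Nₕ) = (1602·3.1 + 1710·4.6 + 1241·3.1 + 669·4.5) / 5222
= 19689.8 / 5222 = 3.7705... → 3.77.

3.77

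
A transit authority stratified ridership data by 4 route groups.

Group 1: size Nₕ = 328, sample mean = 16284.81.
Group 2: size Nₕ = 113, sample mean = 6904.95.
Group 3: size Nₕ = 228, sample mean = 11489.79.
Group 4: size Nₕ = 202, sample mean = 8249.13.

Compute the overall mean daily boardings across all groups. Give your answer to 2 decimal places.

N = 871; weights Wₕ = Nₕ/N = (0.3766, 0.1297, 0.2618, 0.2319).
x̄_st = Σ Wₕ·x̄ₕ = 0.3766·16284.81 + 0.1297·6904.95 + 0.2618·11489.79 + 0.2319·8249.13 ≈ 11949.1084...
→ 11949.11.

11949.11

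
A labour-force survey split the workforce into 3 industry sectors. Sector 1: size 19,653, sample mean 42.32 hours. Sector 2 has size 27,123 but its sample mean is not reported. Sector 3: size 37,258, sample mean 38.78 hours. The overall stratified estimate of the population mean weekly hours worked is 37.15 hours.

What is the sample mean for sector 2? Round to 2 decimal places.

Σ Nₕx̄ₕ = N·μ, so 27123·x̄_2 = 84034·37.15 − (19653·42.32 + 37258·38.78).
= 3121863.1 − 2276580.2 = 845282.9.
x̄_2 = 845282.9 / 27123 = 31.1648... → 31.16.

31.16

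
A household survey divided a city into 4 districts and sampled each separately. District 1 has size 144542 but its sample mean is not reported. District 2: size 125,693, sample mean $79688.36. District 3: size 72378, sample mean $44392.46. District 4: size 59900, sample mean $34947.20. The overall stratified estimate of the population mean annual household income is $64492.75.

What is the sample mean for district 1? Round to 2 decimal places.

73587.79

Σ Nₕx̄ₕ = N·μ, so 144542·x̄_1 = 402513·64492.75 − (125693·79688.36 + 72378·44392.46 + 59900·34947.20).
= 25959170280.75 − 15322643783.36 = 10636526497.39.
x̄_1 = 10636526497.39 / 144542 = 73587.7911... → 73587.79.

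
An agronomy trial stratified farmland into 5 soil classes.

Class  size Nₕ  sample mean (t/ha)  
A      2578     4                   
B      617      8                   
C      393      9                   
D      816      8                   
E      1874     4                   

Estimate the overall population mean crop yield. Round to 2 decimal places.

5.23

N = 2578 + 617 + 393 + 816 + 1874 = 6278.
Weight each subgroup mean by Nₕ/N and sum.
Σ Nₕx̄ₕ = 2578·4 + 617·8 + 393·9 + 816·8 + 1874·4 = 10312 + 4936 + 3537 + 6528 + 7496 = 32809.
Divide by N: 32809 / 6278 = 5.2260... → 5.23.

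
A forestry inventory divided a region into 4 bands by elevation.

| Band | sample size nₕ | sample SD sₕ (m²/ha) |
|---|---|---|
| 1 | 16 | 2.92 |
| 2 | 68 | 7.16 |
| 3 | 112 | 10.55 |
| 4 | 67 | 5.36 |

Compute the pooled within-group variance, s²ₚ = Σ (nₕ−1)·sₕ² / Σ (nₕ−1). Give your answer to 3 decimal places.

1: (16−1)·2.92² = 15·8.5264 = 127.896
2: (68−1)·7.16² = 67·51.2656 = 3434.7952
3: (112−1)·10.55² = 111·111.3025 = 12354.5775
4: (67−1)·5.36² = 66·28.7296 = 1896.1536
Numerator = 17813.4223; denominator = Σ(nₕ−1) = 259.
s²ₚ = 17813.4223/259 = 68.77769... → 68.778.

68.778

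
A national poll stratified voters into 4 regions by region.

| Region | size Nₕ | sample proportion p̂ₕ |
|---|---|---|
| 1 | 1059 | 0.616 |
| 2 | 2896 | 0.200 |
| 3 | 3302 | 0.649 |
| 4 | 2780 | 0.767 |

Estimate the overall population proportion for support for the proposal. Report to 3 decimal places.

Wₕ = Nₕ/N with N = 10037: 0.1055, 0.2885, 0.3290, 0.2770.
p̂_st = 0.1055·0.616 + 0.2885·0.200 + 0.3290·0.649 + 0.2770·0.767 ≈ 0.54865... → 0.549.

0.549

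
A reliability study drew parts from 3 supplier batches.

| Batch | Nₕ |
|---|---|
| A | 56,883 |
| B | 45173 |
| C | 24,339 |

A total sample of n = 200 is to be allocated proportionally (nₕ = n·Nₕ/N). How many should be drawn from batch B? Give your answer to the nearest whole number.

71

Share of batch B = 45173/126395 = 0.35740.
Allocate 200 × 0.35740 = 71.479... → 71.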